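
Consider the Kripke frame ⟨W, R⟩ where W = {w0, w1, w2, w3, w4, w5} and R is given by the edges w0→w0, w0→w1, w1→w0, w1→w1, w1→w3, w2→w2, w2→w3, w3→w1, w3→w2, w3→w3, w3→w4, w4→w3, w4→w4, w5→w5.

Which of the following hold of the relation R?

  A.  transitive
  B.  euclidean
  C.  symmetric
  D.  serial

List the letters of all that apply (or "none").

(A) not transitive: w0 R w1 and w1 R w3 but not w0 R w3.
(B) not euclidean: w1 R w0 and w1 R w3 but not w0 R w3.
(C) symmetric: every R-edge is matched by its reverse.
(D) serial: every world has an R-successor.

C, D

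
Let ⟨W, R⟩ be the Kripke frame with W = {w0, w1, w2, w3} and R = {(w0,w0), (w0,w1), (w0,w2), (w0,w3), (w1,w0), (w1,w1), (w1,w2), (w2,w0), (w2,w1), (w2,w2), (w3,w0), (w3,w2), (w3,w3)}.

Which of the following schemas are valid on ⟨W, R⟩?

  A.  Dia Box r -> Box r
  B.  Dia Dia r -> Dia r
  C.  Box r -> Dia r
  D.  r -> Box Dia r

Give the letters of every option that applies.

R is not symmetric: w3 R w2 but not w2 R w3.
R is not transitive: w1 R w0 and w0 R w3 but not w1 R w3.
R is not euclidean: w0 R w1 and w0 R w3 but not w1 R w3.
R is serial: every world has an R-successor.
(A) Dia Box r -> Box r is the dual of axiom 5; it is valid on a frame exactly when R is euclidean. R is not euclidean, so not valid.
(B) Dia Dia r -> Dia r is the dual of axiom 4, which corresponds to transitivity. R is not transitive — not valid.
(C) Box r -> Dia r (axiom D) characterises the serial frames. R is serial — valid.
(D) axiom B: valid iff R is symmetric. R is not symmetric — not valid.

C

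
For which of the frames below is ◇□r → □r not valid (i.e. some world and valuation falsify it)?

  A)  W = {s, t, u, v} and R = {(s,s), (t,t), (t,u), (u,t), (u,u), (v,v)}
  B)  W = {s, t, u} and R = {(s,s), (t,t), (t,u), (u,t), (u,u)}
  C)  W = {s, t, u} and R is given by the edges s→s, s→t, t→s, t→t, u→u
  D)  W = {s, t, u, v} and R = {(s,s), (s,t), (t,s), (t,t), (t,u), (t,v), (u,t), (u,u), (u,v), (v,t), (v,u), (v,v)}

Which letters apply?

D

The schema ◇□r → □r is the dual of axiom 5; it is valid on a frame iff R is euclidean.
(A) R is euclidean (any two R-successors of the same world are R-related), so the schema is valid here.
(B) R is euclidean (any two R-successors of the same world are R-related), so the schema is valid here.
(C) R is euclidean (any two R-successors of the same world are R-related), so the schema is valid here.
(D) R is not euclidean (t R s and t R u but not s R u), so the schema fails here.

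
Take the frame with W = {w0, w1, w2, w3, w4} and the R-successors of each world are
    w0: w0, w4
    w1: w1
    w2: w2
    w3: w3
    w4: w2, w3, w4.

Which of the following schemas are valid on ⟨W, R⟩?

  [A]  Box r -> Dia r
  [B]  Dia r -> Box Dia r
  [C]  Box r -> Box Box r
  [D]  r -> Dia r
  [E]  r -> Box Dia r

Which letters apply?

R is reflexive: each world relates to itself.
R is not symmetric: w0 R w4 but not w4 R w0.
R is not transitive: w0 R w4 and w4 R w2 but not w0 R w2.
R is not euclidean: w0 R w4 and w0 R w0 but not w4 R w0.
R is serial: every world has an R-successor.
(A) Box r -> Dia r is axiom D, which corresponds to seriality. R is serial — valid.
(B) Dia r -> Box Dia r is axiom 5, which corresponds to the euclidean property. R is not euclidean — not valid.
(C) Box r -> Box Box r (axiom 4) characterises the transitive frames. R is not transitive — not valid.
(D) r -> Dia r is the dual of axiom T, which corresponds to reflexivity. R is reflexive — valid.
(E) r -> Box Dia r is axiom B, which corresponds to symmetry. R is not symmetric — not valid.

A, D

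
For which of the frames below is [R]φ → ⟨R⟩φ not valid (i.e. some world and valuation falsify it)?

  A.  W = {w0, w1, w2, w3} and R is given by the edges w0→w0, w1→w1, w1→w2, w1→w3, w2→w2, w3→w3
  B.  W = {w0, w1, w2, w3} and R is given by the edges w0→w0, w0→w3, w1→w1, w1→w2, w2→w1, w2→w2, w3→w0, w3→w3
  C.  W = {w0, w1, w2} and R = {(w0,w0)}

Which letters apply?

The schema [R]φ → ⟨R⟩φ is axiom D; it is valid on a frame iff R is serial.
(A) R is serial (every world has an R-successor), so the schema is valid here.
(B) R is serial (every world has an R-successor), so the schema is valid here.
(C) R is not serial (w1 has no R-successor), so the schema fails here.

C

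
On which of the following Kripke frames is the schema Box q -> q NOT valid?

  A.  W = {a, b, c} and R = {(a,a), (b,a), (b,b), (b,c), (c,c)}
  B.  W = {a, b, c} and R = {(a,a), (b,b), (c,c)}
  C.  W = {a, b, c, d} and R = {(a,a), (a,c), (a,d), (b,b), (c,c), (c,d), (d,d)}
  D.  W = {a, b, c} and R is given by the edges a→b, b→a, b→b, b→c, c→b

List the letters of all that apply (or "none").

The schema Box q -> q is axiom T; it is valid on a frame iff R is reflexive.
(A) R is reflexive (each world relates to itself), so the schema is valid here.
(B) R is reflexive (each world relates to itself), so the schema is valid here.
(C) R is reflexive (each world relates to itself), so the schema is valid here.
(D) R is not reflexive (not a R a), so the schema fails here.

D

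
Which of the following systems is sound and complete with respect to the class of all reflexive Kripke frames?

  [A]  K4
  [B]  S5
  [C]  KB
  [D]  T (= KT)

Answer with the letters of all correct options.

(A) K4 is determined by the class of transitive frames.
(B) S5 is determined by the class of reflexive, symmetric, and transitive frames.
(C) KB is determined by the class of symmetric frames.
(D) T (= KT) is determined by exactly this class.

D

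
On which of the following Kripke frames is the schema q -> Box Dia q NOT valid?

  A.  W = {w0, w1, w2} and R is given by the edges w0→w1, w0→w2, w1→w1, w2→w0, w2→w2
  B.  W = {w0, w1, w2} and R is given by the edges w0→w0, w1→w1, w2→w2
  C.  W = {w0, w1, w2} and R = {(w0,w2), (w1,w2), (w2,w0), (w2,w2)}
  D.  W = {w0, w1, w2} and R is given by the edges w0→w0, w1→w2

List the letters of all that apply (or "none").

The schema q -> Box Dia q is axiom B; it is valid on a frame iff R is symmetric.
(A) R is not symmetric (w0 R w1 but not w1 R w0), so the schema fails here.
(B) R is symmetric (every R-edge is matched by its reverse), so the schema is valid here.
(C) R is not symmetric (w1 R w2 but not w2 R w1), so the schema fails here.
(D) R is not symmetric (w1 R w2 but not w2 R w1), so the schema fails here.

A, C, D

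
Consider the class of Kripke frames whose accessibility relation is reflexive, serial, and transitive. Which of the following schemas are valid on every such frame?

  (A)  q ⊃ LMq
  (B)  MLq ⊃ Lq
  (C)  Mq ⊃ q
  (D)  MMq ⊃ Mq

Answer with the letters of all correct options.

D

(A) q ⊃ LMq (axiom B) characterises the symmetric frames. Such an R need not be symmetric — not valid.
(B) MLq ⊃ Lq (the dual of axiom 5) characterises the euclidean frames. Such an R need not be euclidean — not valid.
(C) Mq ⊃ q (the converse of T) corresponds to R being a subset of the identity. Such an R need not be a subset of the identity, so not valid.
(D) MMq ⊃ Mq (the dual of axiom 4) characterises the transitive frames. Every such R is transitive — valid.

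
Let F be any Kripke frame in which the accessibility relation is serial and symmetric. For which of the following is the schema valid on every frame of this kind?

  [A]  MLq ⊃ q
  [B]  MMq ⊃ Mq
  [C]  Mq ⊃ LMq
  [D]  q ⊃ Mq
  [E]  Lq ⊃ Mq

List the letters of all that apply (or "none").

A, E

(A) the dual of axiom B: valid iff R is symmetric. Every such R is symmetric — valid.
(B) the dual of axiom 4: valid iff R is transitive. Such an R need not be transitive — not valid.
(C) Mq ⊃ LMq is axiom 5, which corresponds to the euclidean property. Such an R need not be euclidean — not valid.
(D) q ⊃ Mq is the dual of axiom T, which corresponds to reflexivity. Such an R need not be reflexive — not valid.
(E) Lq ⊃ Mq is axiom D, which corresponds to seriality. Every such R is serial — valid.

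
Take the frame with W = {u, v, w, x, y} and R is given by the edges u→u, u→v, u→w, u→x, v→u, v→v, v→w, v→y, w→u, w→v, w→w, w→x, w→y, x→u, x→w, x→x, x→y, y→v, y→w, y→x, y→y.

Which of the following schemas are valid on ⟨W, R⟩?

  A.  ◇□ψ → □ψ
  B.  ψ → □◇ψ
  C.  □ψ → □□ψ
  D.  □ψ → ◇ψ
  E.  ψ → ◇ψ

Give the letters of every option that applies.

B, D, E

R is reflexive: each world relates to itself.
R is symmetric: every R-edge is matched by its reverse.
R is not transitive: u R v and v R y but not u R y.
R is not euclidean: u R v and u R x but not v R x.
R is serial: every world has an R-successor.
(A) ◇□ψ → □ψ is the dual of axiom 5; it is valid on a frame exactly when R is euclidean. R is not euclidean, so not valid.
(B) ψ → □◇ψ is axiom B, which corresponds to symmetry. R is symmetric — valid.
(C) □ψ → □□ψ (axiom 4) characterises the transitive frames. R is not transitive — not valid.
(D) □ψ → ◇ψ is axiom D, which corresponds to seriality. R is serial — valid.
(E) ψ → ◇ψ is the dual of axiom T; it is valid on a frame exactly when R is reflexive. R is reflexive, so valid.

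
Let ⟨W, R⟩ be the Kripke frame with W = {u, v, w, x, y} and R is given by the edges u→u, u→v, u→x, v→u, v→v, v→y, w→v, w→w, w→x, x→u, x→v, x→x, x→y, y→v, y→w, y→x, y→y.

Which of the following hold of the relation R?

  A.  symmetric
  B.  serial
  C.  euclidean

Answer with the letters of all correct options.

(A) not symmetric: w R v but not v R w.
(B) serial: every world has an R-successor.
(C) not euclidean: u R v and u R x but not v R x.

B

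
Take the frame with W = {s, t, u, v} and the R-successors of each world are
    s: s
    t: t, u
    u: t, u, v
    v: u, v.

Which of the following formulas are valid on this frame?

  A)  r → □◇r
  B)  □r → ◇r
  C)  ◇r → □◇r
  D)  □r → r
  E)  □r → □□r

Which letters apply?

A, B, D

R is reflexive: each world relates to itself.
R is symmetric: every R-edge is matched by its reverse.
R is not transitive: t R u and u R v but not t R v.
R is not euclidean: u R t and u R v but not t R v.
R is serial: every world has an R-successor.
(A) r → □◇r (axiom B) characterises the symmetric frames. R is symmetric — valid.
(B) □r → ◇r is axiom D; it is valid on a frame exactly when R is serial. R is serial, so valid.
(C) ◇r → □◇r is axiom 5; it is valid on a frame exactly when R is euclidean. R is not euclidean, so not valid.
(D) □r → r (axiom T) characterises the reflexive frames. R is reflexive — valid.
(E) □r → □□r is axiom 4, which corresponds to transitivity. R is not transitive — not valid.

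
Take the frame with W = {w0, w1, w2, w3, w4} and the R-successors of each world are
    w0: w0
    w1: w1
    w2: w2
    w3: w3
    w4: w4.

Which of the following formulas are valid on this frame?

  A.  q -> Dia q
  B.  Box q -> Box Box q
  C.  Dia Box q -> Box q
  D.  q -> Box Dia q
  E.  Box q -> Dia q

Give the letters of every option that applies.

A, B, C, D, E

R is reflexive: each world relates to itself.
R is symmetric: every R-edge is matched by its reverse.
R is transitive: R is closed under composition.
R is euclidean: any two R-successors of the same world are R-related.
R is serial: every world has an R-successor.
(A) q -> Dia q is the dual of axiom T; it is valid on a frame exactly when R is reflexive. R is reflexive, so valid.
(B) Box q -> Box Box q (axiom 4) characterises the transitive frames. R is transitive — valid.
(C) Dia Box q -> Box q (the dual of axiom 5) characterises the euclidean frames. R is euclidean — valid.
(D) q -> Box Dia q is axiom B, which corresponds to symmetry. R is symmetric — valid.
(E) Box q -> Dia q is axiom D; it is valid on a frame exactly when R is serial. R is serial, so valid.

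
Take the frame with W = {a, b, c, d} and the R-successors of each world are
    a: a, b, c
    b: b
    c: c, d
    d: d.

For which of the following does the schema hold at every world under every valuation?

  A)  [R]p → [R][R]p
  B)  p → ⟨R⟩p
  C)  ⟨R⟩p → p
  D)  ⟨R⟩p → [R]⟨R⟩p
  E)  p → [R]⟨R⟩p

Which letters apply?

R is reflexive: each world relates to itself.
R is not symmetric: a R b but not b R a.
R is not transitive: a R c and c R d but not a R d.
R is not euclidean: a R b and a R a but not b R a.
R is not a subset of the identity: a R b with a ≠ b.
(A) axiom 4: valid iff R is transitive. R is not transitive — not valid.
(B) the dual of axiom T: valid iff R is reflexive. R is reflexive — valid.
(C) ⟨R⟩p → p is the converse of T; it holds exactly when R ⊆ identity. Here R ⊄ identity — not valid.
(D) ⟨R⟩p → [R]⟨R⟩p is axiom 5, which corresponds to the euclidean property. R is not euclidean — not valid.
(E) p → [R]⟨R⟩p is axiom B; it is valid on a frame exactly when R is symmetric. R is not symmetric, so not valid.

B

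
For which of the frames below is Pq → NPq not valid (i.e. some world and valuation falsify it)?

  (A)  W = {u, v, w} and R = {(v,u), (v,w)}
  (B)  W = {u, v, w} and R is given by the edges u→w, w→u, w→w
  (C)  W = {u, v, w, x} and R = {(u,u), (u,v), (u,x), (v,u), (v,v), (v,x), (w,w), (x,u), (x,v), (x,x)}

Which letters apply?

The schema Pq → NPq is axiom 5; it is valid on a frame iff R is euclidean.
(A) R is not euclidean (v R u and v R w but not u R w), so the schema fails here.
(B) R is not euclidean (w R u and w R u but not u R u), so the schema fails here.
(C) R is euclidean (any two R-successors of the same world are R-related), so the schema is valid here.

A, B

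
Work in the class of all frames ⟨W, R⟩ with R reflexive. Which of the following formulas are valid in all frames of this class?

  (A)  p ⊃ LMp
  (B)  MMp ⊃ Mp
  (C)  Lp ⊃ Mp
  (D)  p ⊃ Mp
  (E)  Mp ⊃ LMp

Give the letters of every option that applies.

C, D

A reflexive relation is serial.
(A) p ⊃ LMp is axiom B, which corresponds to symmetry. Such an R need not be symmetric — not valid.
(B) MMp ⊃ Mp is the dual of axiom 4; it is valid on a frame exactly when R is transitive. Such an R need not be transitive, so not valid.
(C) Lp ⊃ Mp (axiom D) characterises the serial frames. Every such R is serial — valid.
(D) the dual of axiom T: valid iff R is reflexive. Every such R is reflexive — valid.
(E) Mp ⊃ LMp is axiom 5, which corresponds to the euclidean property. Such an R need not be euclidean — not valid.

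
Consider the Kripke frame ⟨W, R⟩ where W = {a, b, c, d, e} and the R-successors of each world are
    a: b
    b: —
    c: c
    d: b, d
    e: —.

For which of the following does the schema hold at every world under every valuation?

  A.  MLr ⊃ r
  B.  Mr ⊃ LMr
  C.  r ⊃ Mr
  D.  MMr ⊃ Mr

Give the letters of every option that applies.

R is not reflexive: not a R a.
R is not symmetric: a R b but not b R a.
R is transitive: R is closed under composition.
R is not euclidean: d R b and d R d but not b R d.
(A) MLr ⊃ r is the dual of axiom B; it is valid on a frame exactly when R is symmetric. R is not symmetric, so not valid.
(B) Mr ⊃ LMr is axiom 5, which corresponds to the euclidean property. R is not euclidean — not valid.
(C) r ⊃ Mr (the dual of axiom T) characterises the reflexive frames. R is not reflexive — not valid.
(D) MMr ⊃ Mr is the dual of axiom 4; it is valid on a frame exactly when R is transitive. R is transitive, so valid.

D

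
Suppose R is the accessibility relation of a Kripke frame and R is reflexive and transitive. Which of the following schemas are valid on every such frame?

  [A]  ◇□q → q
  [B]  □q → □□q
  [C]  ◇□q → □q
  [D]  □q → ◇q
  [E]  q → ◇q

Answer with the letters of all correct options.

B, D, E

Reflexive relations are serial.
(A) ◇□q → q is the dual of axiom B, which corresponds to symmetry. Such an R need not be symmetric — not valid.
(B) □q → □□q is axiom 4; it is valid on a frame exactly when R is transitive. Every such R is transitive, so valid.
(C) ◇□q → □q (the dual of axiom 5) characterises the euclidean frames. Such an R need not be euclidean — not valid.
(D) □q → ◇q is axiom D; it is valid on a frame exactly when R is serial. Every such R is serial, so valid.
(E) the dual of axiom T: valid iff R is reflexive. Every such R is reflexive — valid.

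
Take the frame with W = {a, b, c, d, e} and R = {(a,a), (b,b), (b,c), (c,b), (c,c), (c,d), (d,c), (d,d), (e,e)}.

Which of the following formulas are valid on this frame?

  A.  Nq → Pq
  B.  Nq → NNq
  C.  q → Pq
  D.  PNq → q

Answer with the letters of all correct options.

R is reflexive: each world relates to itself.
R is symmetric: every R-edge is matched by its reverse.
R is not transitive: b R c and c R d but not b R d.
R is serial: every world has an R-successor.
(A) Nq → Pq is axiom D, which corresponds to seriality. R is serial — valid.
(B) axiom 4: valid iff R is transitive. R is not transitive — not valid.
(C) the dual of axiom T: valid iff R is reflexive. R is reflexive — valid.
(D) PNq → q is the dual of axiom B, which corresponds to symmetry. R is symmetric — valid.

A, C, D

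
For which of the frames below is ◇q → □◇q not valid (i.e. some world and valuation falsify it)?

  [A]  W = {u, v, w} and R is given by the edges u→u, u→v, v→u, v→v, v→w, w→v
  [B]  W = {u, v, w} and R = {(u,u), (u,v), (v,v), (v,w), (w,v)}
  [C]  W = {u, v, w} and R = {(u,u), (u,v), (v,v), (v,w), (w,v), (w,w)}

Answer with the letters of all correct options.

The schema ◇q → □◇q is axiom 5; it is valid on a frame iff R is euclidean.
(A) R is not euclidean (v R u and v R w but not u R w), so the schema fails here.
(B) R is not euclidean (u R v and u R u but not v R u), so the schema fails here.
(C) R is not euclidean (u R v and u R u but not v R u), so the schema fails here.

A, B, C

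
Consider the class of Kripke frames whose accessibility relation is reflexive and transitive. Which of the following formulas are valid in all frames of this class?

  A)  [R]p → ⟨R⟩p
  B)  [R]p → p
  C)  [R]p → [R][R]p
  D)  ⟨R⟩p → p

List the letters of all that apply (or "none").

A, B, C

Reflexive relations are serial.
(A) axiom D: valid iff R is serial. Every such R is serial — valid.
(B) [R]p → p is axiom T, which corresponds to reflexivity. Every such R is reflexive — valid.
(C) [R]p → [R][R]p is axiom 4; it is valid on a frame exactly when R is transitive. Every such R is transitive, so valid.
(D) ⟨R⟩p → p is the converse of T; it holds exactly when R ⊆ identity. Such an R need not be a subset of the identity — not valid.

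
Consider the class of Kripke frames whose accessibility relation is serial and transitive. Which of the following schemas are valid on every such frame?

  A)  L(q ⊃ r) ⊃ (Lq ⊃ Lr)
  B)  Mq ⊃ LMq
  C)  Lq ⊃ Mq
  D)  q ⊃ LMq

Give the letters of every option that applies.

A, C

(A) L(q ⊃ r) ⊃ (Lq ⊃ Lr) is axiom K, valid on every Kripke frame — valid.
(B) axiom 5: valid iff R is euclidean. Such an R need not be euclidean — not valid.
(C) Lq ⊃ Mq is axiom D; it is valid on a frame exactly when R is serial. Every such R is serial, so valid.
(D) axiom B: valid iff R is symmetric. Such an R need not be symmetric — not valid.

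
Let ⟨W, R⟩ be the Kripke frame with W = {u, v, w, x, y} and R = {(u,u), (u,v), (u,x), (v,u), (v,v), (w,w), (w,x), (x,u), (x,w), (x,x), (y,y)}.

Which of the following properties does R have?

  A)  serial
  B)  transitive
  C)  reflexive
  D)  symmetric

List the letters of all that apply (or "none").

(A) serial: every world has an R-successor.
(B) not transitive: u R x and x R w but not u R w.
(C) reflexive: each world relates to itself.
(D) symmetric: every R-edge is matched by its reverse.

A, C, D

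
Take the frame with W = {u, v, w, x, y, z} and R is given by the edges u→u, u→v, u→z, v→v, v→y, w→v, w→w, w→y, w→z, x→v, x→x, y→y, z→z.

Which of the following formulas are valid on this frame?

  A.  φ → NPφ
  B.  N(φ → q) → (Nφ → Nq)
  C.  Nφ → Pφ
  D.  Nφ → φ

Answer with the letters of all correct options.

B, C, D

R is reflexive: each world relates to itself.
R is not symmetric: u R v but not v R u.
R is serial: every world has an R-successor.
(A) φ → NPφ is axiom B, which corresponds to symmetry. R is not symmetric — not valid.
(B) N(φ → q) → (Nφ → Nq) is axiom K, valid on every Kripke frame — valid.
(C) Nφ → Pφ is axiom D, which corresponds to seriality. R is serial — valid.
(D) Nφ → φ is axiom T, which corresponds to reflexivity. R is reflexive — valid.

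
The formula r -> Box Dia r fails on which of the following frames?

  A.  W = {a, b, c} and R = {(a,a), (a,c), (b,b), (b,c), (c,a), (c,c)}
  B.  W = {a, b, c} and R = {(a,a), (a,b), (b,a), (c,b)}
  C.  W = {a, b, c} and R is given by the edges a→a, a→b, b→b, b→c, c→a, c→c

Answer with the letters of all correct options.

A, B, C

The schema r -> Box Dia r is axiom B; it is valid on a frame iff R is symmetric.
(A) R is not symmetric (b R c but not c R b), so the schema fails here.
(B) R is not symmetric (c R b but not b R c), so the schema fails here.
(C) R is not symmetric (a R b but not b R a), so the schema fails here.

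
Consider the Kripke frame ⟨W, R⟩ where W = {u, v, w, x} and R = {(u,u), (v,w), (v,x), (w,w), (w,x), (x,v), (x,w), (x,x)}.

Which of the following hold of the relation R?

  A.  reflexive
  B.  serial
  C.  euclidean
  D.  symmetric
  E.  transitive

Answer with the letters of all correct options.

B

(A) not reflexive: not v R v.
(B) serial: every world has an R-successor.
(C) not euclidean: x R w and x R v but not w R v.
(D) not symmetric: v R w but not w R v.
(E) not transitive: v R x and x R v but not v R v.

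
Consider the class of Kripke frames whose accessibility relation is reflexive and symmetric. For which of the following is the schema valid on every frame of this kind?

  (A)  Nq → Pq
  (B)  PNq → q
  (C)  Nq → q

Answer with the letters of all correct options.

Reflexive relations are serial.
(A) Nq → Pq (axiom D) characterises the serial frames. Every such R is serial — valid.
(B) the dual of axiom B: valid iff R is symmetric. Every such R is symmetric — valid.
(C) axiom T: valid iff R is reflexive. Every such R is reflexive — valid.

A, B, C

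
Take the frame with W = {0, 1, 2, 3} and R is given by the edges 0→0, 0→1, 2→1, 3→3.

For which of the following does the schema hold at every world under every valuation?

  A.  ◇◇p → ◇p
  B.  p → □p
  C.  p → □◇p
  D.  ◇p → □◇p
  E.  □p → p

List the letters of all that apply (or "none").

R is not reflexive: not 1 R 1.
R is not symmetric: 0 R 1 but not 1 R 0.
R is transitive: R is closed under composition.
R is not euclidean: 0 R 1 and 0 R 0 but not 1 R 0.
R is not a subset of the identity: 0 R 1 with 0 ≠ 1.
(A) the dual of axiom 4: valid iff R is transitive. R is transitive — valid.
(B) p → □p is valid only on frames where every R-edge is a self-loop. Here R ⊄ identity — not valid.
(C) p → □◇p (axiom B) characterises the symmetric frames. R is not symmetric — not valid.
(D) ◇p → □◇p is axiom 5, which corresponds to the euclidean property. R is not euclidean — not valid.
(E) □p → p is axiom T; it is valid on a frame exactly when R is reflexive. R is not reflexive, so not valid.

A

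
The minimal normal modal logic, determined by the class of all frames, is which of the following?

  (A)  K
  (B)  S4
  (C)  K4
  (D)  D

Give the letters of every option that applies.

A

(A) K is determined by exactly this class.
(B) S4 is determined by the class of reflexive and transitive frames.
(C) K4 is determined by the class of transitive frames.
(D) D is determined by the class of serial frames.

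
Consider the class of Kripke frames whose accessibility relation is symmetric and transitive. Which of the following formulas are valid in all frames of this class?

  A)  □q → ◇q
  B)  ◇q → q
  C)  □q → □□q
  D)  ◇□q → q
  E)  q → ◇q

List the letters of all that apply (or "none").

A symmetric transitive relation is euclidean (uRv and uRw give vRu by symmetry, then vRw by transitivity).
(A) □q → ◇q is axiom D, which corresponds to seriality. Such an R need not be serial — not valid.
(B) ◇q → q (the converse of T) corresponds to R being a subset of the identity. Such an R need not be a subset of the identity, so not valid.
(C) axiom 4: valid iff R is transitive. Every such R is transitive — valid.
(D) ◇□q → q (the dual of axiom B) characterises the symmetric frames. Every such R is symmetric — valid.
(E) q → ◇q is the dual of axiom T; it is valid on a frame exactly when R is reflexive. Such an R need not be reflexive, so not valid.

C, D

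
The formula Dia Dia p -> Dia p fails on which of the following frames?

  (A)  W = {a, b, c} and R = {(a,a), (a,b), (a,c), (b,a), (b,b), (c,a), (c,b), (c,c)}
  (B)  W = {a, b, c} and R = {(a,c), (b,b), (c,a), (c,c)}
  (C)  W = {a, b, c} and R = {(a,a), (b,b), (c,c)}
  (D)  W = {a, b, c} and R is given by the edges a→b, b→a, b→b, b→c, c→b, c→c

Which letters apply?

The schema Dia Dia p -> Dia p is the dual of axiom 4; it is valid on a frame iff R is transitive.
(A) R is not transitive (b R a and a R c but not b R c), so the schema fails here.
(B) R is not transitive (a R c and c R a but not a R a), so the schema fails here.
(C) R is transitive (R is closed under composition), so the schema is valid here.
(D) R is not transitive (a R b and b R a but not a R a), so the schema fails here.

A, B, D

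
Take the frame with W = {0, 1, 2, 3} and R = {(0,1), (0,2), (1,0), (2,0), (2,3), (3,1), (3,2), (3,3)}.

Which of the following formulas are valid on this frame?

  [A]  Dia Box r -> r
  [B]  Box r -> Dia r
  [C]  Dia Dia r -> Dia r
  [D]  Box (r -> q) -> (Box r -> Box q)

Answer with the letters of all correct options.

B, D

R is not symmetric: 3 R 1 but not 1 R 3.
R is not transitive: 0 R 1 and 1 R 0 but not 0 R 0.
R is serial: every world has an R-successor.
(A) the dual of axiom B: valid iff R is symmetric. R is not symmetric — not valid.
(B) axiom D: valid iff R is serial. R is serial — valid.
(C) Dia Dia r -> Dia r (the dual of axiom 4) characterises the transitive frames. R is not transitive — not valid.
(D) Box (r -> q) -> (Box r -> Box q) is the K axiom; it holds on all frames — valid.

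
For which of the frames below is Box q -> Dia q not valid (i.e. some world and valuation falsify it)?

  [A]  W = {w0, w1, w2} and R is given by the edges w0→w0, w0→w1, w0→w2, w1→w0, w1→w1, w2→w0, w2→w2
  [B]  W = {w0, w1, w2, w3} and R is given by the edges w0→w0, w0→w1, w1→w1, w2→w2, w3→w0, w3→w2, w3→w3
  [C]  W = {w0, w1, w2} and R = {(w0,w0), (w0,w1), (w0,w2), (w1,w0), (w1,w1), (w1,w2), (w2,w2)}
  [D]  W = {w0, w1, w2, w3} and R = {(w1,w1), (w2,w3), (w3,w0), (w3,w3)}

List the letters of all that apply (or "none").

The schema Box q -> Dia q is axiom D; it is valid on a frame iff R is serial.
(A) R is serial (every world has an R-successor), so the schema is valid here.
(B) R is serial (every world has an R-successor), so the schema is valid here.
(C) R is serial (every world has an R-successor), so the schema is valid here.
(D) R is not serial (w0 has no R-successor), so the schema fails here.

D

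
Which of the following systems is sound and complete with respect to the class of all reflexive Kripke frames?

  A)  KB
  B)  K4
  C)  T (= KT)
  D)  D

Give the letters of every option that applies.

C

(A) KB is determined by the class of symmetric frames.
(B) K4 is determined by the class of transitive frames.
(C) T (= KT) is determined by exactly this class.
(D) D is determined by the class of serial frames.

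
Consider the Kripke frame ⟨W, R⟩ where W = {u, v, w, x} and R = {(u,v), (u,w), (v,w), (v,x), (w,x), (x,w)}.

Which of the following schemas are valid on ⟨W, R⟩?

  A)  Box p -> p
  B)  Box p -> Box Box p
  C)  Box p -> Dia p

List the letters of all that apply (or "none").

R is not reflexive: not u R u.
R is not transitive: u R v and v R x but not u R x.
R is serial: every world has an R-successor.
(A) Box p -> p is axiom T; it is valid on a frame exactly when R is reflexive. R is not reflexive, so not valid.
(B) Box p -> Box Box p is axiom 4, which corresponds to transitivity. R is not transitive — not valid.
(C) axiom D: valid iff R is serial. R is serial — valid.

C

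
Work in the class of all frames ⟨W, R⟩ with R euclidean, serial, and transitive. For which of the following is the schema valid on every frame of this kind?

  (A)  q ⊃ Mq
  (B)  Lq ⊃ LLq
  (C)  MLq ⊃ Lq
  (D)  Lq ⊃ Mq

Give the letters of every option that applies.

(A) the dual of axiom T: valid iff R is reflexive. Such an R need not be reflexive — not valid.
(B) Lq ⊃ LLq is axiom 4; it is valid on a frame exactly when R is transitive. Every such R is transitive, so valid.
(C) MLq ⊃ Lq is the dual of axiom 5; it is valid on a frame exactly when R is euclidean. Every such R is euclidean, so valid.
(D) Lq ⊃ Mq is axiom D; it is valid on a frame exactly when R is serial. Every such R is serial, so valid.

B, C, D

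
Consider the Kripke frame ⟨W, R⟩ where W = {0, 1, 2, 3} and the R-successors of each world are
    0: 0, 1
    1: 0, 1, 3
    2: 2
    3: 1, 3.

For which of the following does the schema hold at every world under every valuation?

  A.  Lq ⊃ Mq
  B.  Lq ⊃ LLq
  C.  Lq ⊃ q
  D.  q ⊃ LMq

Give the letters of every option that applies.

R is reflexive: each world relates to itself.
R is symmetric: every R-edge is matched by its reverse.
R is not transitive: 0 R 1 and 1 R 3 but not 0 R 3.
R is serial: every world has an R-successor.
(A) Lq ⊃ Mq (axiom D) characterises the serial frames. R is serial — valid.
(B) Lq ⊃ LLq is axiom 4; it is valid on a frame exactly when R is transitive. R is not transitive, so not valid.
(C) Lq ⊃ q is axiom T, which corresponds to reflexivity. R is reflexive — valid.
(D) q ⊃ LMq (axiom B) characterises the symmetric frames. R is symmetric — valid.

A, C, D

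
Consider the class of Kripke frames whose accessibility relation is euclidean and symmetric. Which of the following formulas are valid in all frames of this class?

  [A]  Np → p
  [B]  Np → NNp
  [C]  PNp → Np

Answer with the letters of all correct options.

A symmetric euclidean relation is transitive (uRv and vRw give vRu by symmetry, then uRw by the euclidean condition, applied at v).
(A) Np → p is axiom T, which corresponds to reflexivity. Such an R need not be reflexive — not valid.
(B) Np → NNp (axiom 4) characterises the transitive frames. Every such R is transitive — valid.
(C) PNp → Np is the dual of axiom 5, which corresponds to the euclidean property. Every such R is euclidean — valid.

B, C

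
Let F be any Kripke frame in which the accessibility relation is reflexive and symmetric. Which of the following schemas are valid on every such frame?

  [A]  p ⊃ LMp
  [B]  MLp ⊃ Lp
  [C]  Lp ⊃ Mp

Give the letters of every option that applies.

Reflexive relations are serial.
(A) p ⊃ LMp is axiom B; it is valid on a frame exactly when R is symmetric. Every such R is symmetric, so valid.
(B) the dual of axiom 5: valid iff R is euclidean. Such an R need not be euclidean — not valid.
(C) Lp ⊃ Mp is axiom D; it is valid on a frame exactly when R is serial. Every such R is serial, so valid.

A, C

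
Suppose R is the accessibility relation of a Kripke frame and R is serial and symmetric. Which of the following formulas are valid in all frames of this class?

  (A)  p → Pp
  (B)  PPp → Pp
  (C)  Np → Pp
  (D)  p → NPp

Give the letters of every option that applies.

C, D

(A) the dual of axiom T: valid iff R is reflexive. Such an R need not be reflexive — not valid.
(B) PPp → Pp is the dual of axiom 4; it is valid on a frame exactly when R is transitive. Such an R need not be transitive, so not valid.
(C) Np → Pp is axiom D, which corresponds to seriality. Every such R is serial — valid.
(D) p → NPp (axiom B) characterises the symmetric frames. Every such R is symmetric — valid.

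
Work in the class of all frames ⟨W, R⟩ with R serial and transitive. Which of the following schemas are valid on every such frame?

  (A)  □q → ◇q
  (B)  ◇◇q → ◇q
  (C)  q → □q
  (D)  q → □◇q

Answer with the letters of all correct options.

(A) □q → ◇q (axiom D) characterises the serial frames. Every such R is serial — valid.
(B) the dual of axiom 4: valid iff R is transitive. Every such R is transitive — valid.
(C) q → □q is valid only on frames where every R-edge is a self-loop. Such an R need not be a subset of the identity — not valid.
(D) q → □◇q is axiom B; it is valid on a frame exactly when R is symmetric. Such an R need not be symmetric, so not valid.

A, B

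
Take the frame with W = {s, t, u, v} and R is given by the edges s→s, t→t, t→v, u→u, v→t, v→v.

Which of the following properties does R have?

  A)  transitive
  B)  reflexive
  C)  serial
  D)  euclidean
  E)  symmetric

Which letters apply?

A, B, C, D, E

(A) transitive: R is closed under composition.
(B) reflexive: each world relates to itself.
(C) serial: every world has an R-successor.
(D) euclidean: any two R-successors of the same world are R-related.
(E) symmetric: every R-edge is matched by its reverse.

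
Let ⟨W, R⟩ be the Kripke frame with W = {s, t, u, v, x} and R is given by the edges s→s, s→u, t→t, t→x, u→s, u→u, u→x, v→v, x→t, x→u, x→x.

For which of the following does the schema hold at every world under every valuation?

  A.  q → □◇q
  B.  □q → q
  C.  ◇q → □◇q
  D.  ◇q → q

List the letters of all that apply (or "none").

R is reflexive: each world relates to itself.
R is symmetric: every R-edge is matched by its reverse.
R is not euclidean: u R s and u R x but not s R x.
R is not a subset of the identity: s R u with s ≠ u.
(A) q → □◇q (axiom B) characterises the symmetric frames. R is symmetric — valid.
(B) □q → q (axiom T) characterises the reflexive frames. R is reflexive — valid.
(C) ◇q → □◇q is axiom 5; it is valid on a frame exactly when R is euclidean. R is not euclidean, so not valid.
(D) ◇q → q is valid only on frames where every R-edge is a self-loop. Here R ⊄ identity — not valid.

A, B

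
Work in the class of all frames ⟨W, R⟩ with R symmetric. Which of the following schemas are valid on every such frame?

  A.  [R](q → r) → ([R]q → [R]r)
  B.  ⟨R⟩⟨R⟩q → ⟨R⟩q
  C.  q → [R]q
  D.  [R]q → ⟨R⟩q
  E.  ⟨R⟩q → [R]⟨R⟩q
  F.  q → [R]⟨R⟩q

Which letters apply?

(A) [R](q → r) → ([R]q → [R]r) is axiom K, valid on every Kripke frame — valid.
(B) ⟨R⟩⟨R⟩q → ⟨R⟩q is the dual of axiom 4, which corresponds to transitivity. Such an R need not be transitive — not valid.
(C) q → [R]q (equivalent to ◇p→p) corresponds to R being a subset of the identity. Such an R need not be a subset of the identity, so not valid.
(D) [R]q → ⟨R⟩q is axiom D, which corresponds to seriality. Such an R need not be serial — not valid.
(E) axiom 5: valid iff R is euclidean. Such an R need not be euclidean — not valid.
(F) q → [R]⟨R⟩q (axiom B) characterises the symmetric frames. Every such R is symmetric — valid.

A, F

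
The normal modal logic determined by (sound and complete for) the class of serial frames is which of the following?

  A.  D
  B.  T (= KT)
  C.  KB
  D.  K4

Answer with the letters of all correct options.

(A) D is determined by exactly this class.
(B) T (= KT) is determined by the class of reflexive frames.
(C) KB is determined by the class of symmetric frames.
(D) K4 is determined by the class of transitive frames.

A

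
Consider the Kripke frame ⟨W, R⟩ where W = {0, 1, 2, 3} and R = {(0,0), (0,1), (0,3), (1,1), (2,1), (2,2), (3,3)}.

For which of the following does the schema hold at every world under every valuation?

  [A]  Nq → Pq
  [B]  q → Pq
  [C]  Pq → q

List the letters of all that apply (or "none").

A, B

R is reflexive: each world relates to itself.
R is serial: every world has an R-successor.
R is not a subset of the identity: 0 R 1 with 0 ≠ 1.
(A) Nq → Pq is axiom D; it is valid on a frame exactly when R is serial. R is serial, so valid.
(B) q → Pq (the dual of axiom T) characterises the reflexive frames. R is reflexive — valid.
(C) Pq → q is valid only on frames where every R-edge is a self-loop. Here R ⊄ identity — not valid.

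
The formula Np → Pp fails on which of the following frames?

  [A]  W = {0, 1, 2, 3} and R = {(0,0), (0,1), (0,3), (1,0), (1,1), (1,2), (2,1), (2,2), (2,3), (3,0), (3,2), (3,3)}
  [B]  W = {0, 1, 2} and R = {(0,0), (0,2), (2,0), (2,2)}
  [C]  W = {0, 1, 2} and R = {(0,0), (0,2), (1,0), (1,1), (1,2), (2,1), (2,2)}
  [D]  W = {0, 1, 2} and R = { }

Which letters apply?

B, D

The schema Np → Pp is axiom D; it is valid on a frame iff R is serial.
(A) R is serial (every world has an R-successor), so the schema is valid here.
(B) R is not serial (1 has no R-successor), so the schema fails here.
(C) R is serial (every world has an R-successor), so the schema is valid here.
(D) R is not serial (0 has no R-successor), so the schema fails here.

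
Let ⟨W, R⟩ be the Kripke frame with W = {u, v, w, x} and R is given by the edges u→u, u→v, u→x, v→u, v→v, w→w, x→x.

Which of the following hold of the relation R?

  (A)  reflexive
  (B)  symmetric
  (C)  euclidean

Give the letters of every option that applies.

A

(A) reflexive: each world relates to itself.
(B) not symmetric: u R x but not x R u.
(C) not euclidean: u R v and u R x but not v R x.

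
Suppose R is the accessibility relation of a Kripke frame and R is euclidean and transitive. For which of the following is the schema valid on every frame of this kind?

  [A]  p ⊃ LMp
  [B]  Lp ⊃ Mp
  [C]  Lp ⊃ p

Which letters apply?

(A) p ⊃ LMp is axiom B; it is valid on a frame exactly when R is symmetric. Such an R need not be symmetric, so not valid.
(B) Lp ⊃ Mp is axiom D; it is valid on a frame exactly when R is serial. Such an R need not be serial, so not valid.
(C) axiom T: valid iff R is reflexive. Such an R need not be reflexive — not valid.

none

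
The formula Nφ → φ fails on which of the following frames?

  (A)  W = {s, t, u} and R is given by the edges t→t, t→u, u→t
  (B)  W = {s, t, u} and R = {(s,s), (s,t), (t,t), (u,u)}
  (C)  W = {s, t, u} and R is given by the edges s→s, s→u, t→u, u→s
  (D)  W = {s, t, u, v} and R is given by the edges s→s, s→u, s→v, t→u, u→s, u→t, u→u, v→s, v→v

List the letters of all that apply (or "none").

The schema Nφ → φ is axiom T; it is valid on a frame iff R is reflexive.
(A) R is not reflexive (not s R s), so the schema fails here.
(B) R is reflexive (each world relates to itself), so the schema is valid here.
(C) R is not reflexive (not t R t), so the schema fails here.
(D) R is not reflexive (not t R t), so the schema fails here.

A, C, D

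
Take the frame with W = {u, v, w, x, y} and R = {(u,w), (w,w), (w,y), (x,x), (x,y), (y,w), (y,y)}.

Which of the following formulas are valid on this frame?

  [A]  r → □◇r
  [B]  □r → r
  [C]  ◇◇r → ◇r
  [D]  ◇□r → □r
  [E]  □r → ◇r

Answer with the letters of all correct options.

R is not reflexive: not u R u.
R is not symmetric: u R w but not w R u.
R is not transitive: u R w and w R y but not u R y.
R is not euclidean: x R y and x R x but not y R x.
R is not serial: v has no R-successor.
(A) r → □◇r (axiom B) characterises the symmetric frames. R is not symmetric — not valid.
(B) axiom T: valid iff R is reflexive. R is not reflexive — not valid.
(C) ◇◇r → ◇r is the dual of axiom 4, which corresponds to transitivity. R is not transitive — not valid.
(D) ◇□r → □r (the dual of axiom 5) characterises the euclidean frames. R is not euclidean — not valid.
(E) □r → ◇r (axiom D) characterises the serial frames. R is not serial — not valid.

none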